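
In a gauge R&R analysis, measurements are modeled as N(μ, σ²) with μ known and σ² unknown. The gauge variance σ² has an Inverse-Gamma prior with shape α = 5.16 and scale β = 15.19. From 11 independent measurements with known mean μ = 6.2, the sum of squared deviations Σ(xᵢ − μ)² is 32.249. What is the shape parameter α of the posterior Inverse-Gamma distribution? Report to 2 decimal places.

With known mean μ and an Inverse-Gamma(α, β) prior on σ², the Normal likelihood is conjugate: posterior is Inv-Gamma(α + n/2, β + Σ(xᵢ−μ)²/2).
Posterior: Inv-Gamma(5.16 + 11/2, 15.19 + 32.249/2) = Inv-Gamma(10.66, 31.3145).
Posterior α = 10.66.

10.66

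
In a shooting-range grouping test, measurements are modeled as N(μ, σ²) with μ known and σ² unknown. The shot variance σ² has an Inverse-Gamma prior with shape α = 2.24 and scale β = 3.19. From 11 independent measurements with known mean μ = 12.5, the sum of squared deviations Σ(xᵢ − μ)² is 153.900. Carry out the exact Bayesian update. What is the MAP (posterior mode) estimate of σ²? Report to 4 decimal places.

With known mean μ and an Inverse-Gamma(α, β) prior on σ², the Normal likelihood is conjugate: posterior is Inv-Gamma(α + n/2, β + Σ(xᵢ−μ)²/2).
Posterior: Inv-Gamma(2.24 + 11/2, 3.19 + 153.900/2) = Inv-Gamma(7.74, 80.1400).
Mode = β/(α+1) = 80.1400/8.74 = 9.1693.

9.1693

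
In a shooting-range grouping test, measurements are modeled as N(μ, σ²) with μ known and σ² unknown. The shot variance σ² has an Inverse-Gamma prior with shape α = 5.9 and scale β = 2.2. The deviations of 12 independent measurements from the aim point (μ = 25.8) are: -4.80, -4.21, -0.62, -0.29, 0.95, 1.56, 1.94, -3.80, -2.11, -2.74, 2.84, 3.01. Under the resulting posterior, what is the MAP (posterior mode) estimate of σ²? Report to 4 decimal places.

3.7309

With known mean μ and an Inverse-Gamma(α, β) prior on σ², the Normal likelihood is conjugate: posterior is Inv-Gamma(α + n/2, β + Σ(xᵢ−μ)²/2).
Σ(xᵢ−μ)² = (-4.80)² + (-4.21)² + (-0.62)² + (-0.29)² + (0.95)² + (1.56)² + (1.94)² + (-3.80)² + (-2.11)² + (-2.74)² + (2.84)² + (3.01)² = 91.8577.
Posterior: Inv-Gamma(5.9 + 12/2, 2.2 + 91.8577/2) = Inv-Gamma(11.90, 48.12885).
Mode = β/(α+1) = 48.12885/12.90 = 3.7309.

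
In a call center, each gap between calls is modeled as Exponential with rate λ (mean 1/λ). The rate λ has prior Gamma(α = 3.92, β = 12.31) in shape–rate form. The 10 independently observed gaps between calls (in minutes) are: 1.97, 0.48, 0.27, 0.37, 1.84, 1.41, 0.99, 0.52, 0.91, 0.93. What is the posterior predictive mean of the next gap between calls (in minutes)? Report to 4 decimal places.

1.7028

With a Gamma(shape α, rate β) prior on the exponential rate λ, the posterior after n observations with total T = Σxᵢ is Gamma(α+n, β+T).
Sum of observations T = 9.69 minutes; n = 10.
Posterior: Gamma(3.92+10, 12.31+9.69) = Gamma(13.92, 22.00).
The predictive distribution for the next observation is Lomax; its mean is β/(α−1) = 22.00/12.92 = 1.7028.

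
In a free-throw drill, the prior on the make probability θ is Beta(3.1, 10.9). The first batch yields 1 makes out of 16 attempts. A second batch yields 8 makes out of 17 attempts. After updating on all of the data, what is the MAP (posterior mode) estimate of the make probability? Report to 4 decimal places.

0.2467

The Beta prior is conjugate to a Binomial/Bernoulli likelihood; the update adds successes to α and failures to β.
After batch 1: Beta(3.1+1, 10.9+15) = Beta(4.1, 25.9).
After batch 2: Beta(4.1+8, 25.9+9) = Beta(12.1, 34.9).
Mode of Beta(a,b) for a,b>1 is (a−1)/(a+b−2) = 11.1/45.0 = 0.2467.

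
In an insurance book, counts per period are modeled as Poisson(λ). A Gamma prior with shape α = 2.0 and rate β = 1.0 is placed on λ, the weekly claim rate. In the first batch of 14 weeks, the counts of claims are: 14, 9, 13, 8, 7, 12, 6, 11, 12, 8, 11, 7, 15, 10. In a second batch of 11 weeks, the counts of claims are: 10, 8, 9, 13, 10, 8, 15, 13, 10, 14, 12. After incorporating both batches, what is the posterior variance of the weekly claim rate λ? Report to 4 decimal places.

0.3950

With a Gamma(shape α, rate β) prior, the Poisson likelihood is conjugate: the posterior is Gamma(α + ΣXᵢ, β + n).
Batch 1: sum of counts S = 143 over n = 14 weeks.
After batch 1: Gamma(α+S, β+n) = Gamma(2.0+143, 1.0+14) = Gamma(145.0, 15.0).
Batch 2: sum of counts S = 122 over n = 11 weeks.
After batch 2: Gamma(α+S, β+n) = Gamma(145.0+122, 15.0+11) = Gamma(267.0, 26.0).
Var = α/β² = 267.0/26.0² = 0.3950.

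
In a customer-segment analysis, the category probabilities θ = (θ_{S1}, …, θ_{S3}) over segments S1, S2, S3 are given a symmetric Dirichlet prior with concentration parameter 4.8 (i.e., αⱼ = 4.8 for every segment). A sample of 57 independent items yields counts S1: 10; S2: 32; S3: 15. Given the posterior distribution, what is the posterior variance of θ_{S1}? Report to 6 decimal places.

0.002270

The Dirichlet prior is conjugate to the Multinomial likelihood: each posterior αⱼ = prior αⱼ + observed count nⱼ.
Posterior concentration: (14.8, 36.8, 19.8), total = 71.4.
Var[θ_j] = α_j(Σα−α_j)/((Σα)²(Σα+1)) = 14.8·56.6/(71.4²·72.4) = 0.002270.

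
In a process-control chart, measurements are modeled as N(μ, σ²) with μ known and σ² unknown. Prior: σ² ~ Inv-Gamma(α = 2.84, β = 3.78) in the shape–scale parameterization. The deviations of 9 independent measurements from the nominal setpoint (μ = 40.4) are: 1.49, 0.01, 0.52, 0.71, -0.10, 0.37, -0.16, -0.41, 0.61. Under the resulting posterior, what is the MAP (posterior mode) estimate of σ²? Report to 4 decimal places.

With known mean μ and an Inverse-Gamma(α, β) prior on σ², the Normal likelihood is conjugate: posterior is Inv-Gamma(α + n/2, β + Σ(xᵢ−μ)²/2).
Σ(xᵢ−μ)² = (1.49)² + (0.01)² + (0.52)² + (0.71)² + (-0.10)² + (0.37)² + (-0.16)² + (-0.41)² + (0.61)² = 3.7074.
Posterior: Inv-Gamma(2.84 + 9/2, 3.78 + 3.7074/2) = Inv-Gamma(7.34, 5.63370).
Mode = β/(α+1) = 5.63370/8.34 = 0.6755.

0.6755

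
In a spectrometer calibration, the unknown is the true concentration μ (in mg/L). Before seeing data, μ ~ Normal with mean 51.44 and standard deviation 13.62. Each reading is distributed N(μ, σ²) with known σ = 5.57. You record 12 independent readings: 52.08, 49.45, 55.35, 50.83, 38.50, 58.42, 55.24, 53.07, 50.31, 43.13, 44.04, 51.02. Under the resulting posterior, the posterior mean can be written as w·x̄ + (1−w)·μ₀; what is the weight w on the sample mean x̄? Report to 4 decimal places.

For Normal data with known variance σ², a Normal(μ₀, σ₀²) prior on μ is conjugate. Posterior precision = 1/σ₀² + n/σ²; posterior mean is the precision-weighted average of μ₀ and x̄.
σ₀² = 13.62² = 185.5044, σ² = 5.57² = 31.0249. Prior precision 1/σ₀² = 1/185.5044; data precision n/σ² = 12/31.0249.
w = (n/σ²)/(1/σ₀² + n/σ²) = n·σ₀²/(σ² + n·σ₀²) = 12·185.5044/(31.0249 + 12·185.5044) = 2226.0528/2257.0777 = 0.9863.

0.9863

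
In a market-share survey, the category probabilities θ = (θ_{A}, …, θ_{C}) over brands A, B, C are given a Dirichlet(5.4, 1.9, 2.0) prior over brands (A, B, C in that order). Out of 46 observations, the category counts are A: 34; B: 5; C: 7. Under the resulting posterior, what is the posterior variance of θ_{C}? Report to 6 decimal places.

The Dirichlet prior is conjugate to the Multinomial likelihood: each posterior αⱼ = prior αⱼ + observed count nⱼ.
Posterior concentration: (39.4, 6.9, 9.0), total = 55.3.
Var[θ_j] = α_j(Σα−α_j)/((Σα)²(Σα+1)) = 9.0·46.3/(55.3²·56.3) = 0.002420.

0.002420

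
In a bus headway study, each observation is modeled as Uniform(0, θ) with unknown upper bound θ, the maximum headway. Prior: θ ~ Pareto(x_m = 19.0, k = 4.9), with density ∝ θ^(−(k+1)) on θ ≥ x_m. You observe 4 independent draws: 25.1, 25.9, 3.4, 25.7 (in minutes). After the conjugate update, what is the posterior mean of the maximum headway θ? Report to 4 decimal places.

29.1785

A Pareto(scale x_m, shape k) prior on the upper bound θ of Uniform(0, θ) is conjugate: posterior is Pareto(max(x_m, max xᵢ), k + n).
Sample maximum = 25.9; prior scale x_m = 19.0 → posterior scale = max = 25.9.
Posterior shape = 4.9 + 4 = 8.9.
E[θ|data] = k·x_m/(k−1) = 8.9·25.9/7.9 = 29.1785.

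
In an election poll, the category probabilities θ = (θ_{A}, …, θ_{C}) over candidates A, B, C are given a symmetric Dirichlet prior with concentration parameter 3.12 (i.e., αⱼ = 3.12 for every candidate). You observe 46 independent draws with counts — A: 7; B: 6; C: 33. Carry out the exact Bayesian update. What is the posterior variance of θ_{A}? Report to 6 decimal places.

0.002651

The Dirichlet prior is conjugate to the Multinomial likelihood: each posterior αⱼ = prior αⱼ + observed count nⱼ.
Posterior concentration: (10.12, 9.12, 36.12), total = 55.36.
Var[θ_j] = α_j(Σα−α_j)/((Σα)²(Σα+1)) = 10.12·45.24/(55.36²·56.36) = 0.002651.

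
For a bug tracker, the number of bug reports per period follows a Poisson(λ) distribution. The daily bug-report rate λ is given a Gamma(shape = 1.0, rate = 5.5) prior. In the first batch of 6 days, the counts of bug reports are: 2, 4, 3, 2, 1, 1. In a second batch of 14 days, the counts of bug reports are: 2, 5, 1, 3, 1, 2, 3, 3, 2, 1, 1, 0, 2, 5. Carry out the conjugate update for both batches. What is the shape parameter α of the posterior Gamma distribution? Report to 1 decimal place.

With a Gamma(shape α, rate β) prior, the Poisson likelihood is conjugate: the posterior is Gamma(α + ΣXᵢ, β + n).
Batch 1: sum of counts S = 13 over n = 6 days.
After batch 1: Gamma(α+S, β+n) = Gamma(1.0+13, 5.5+6) = Gamma(14.0, 11.5).
Batch 2: sum of counts S = 31 over n = 14 days.
After batch 2: Gamma(α+S, β+n) = Gamma(14.0+31, 11.5+14) = Gamma(45.0, 25.5).
Posterior α = 45.0.

45.0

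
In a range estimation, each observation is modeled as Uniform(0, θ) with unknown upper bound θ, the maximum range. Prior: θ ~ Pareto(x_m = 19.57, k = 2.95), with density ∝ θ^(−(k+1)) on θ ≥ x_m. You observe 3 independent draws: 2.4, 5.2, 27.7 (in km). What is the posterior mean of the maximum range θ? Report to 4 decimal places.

A Pareto(scale x_m, shape k) prior on the upper bound θ of Uniform(0, θ) is conjugate: posterior is Pareto(max(x_m, max xᵢ), k + n).
Sample maximum = 27.7; prior scale x_m = 19.57 → posterior scale = max = 27.70.
Posterior shape = 2.95 + 3 = 5.95.
E[θ|data] = k·x_m/(k−1) = 5.95·27.70/4.95 = 33.2960.

33.2960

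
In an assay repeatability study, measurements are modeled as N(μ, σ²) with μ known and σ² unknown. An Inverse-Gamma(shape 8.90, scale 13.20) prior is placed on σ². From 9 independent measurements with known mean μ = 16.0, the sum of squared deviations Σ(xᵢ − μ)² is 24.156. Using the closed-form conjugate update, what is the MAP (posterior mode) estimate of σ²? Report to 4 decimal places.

1.7554

With known mean μ and an Inverse-Gamma(α, β) prior on σ², the Normal likelihood is conjugate: posterior is Inv-Gamma(α + n/2, β + Σ(xᵢ−μ)²/2).
Posterior: Inv-Gamma(8.90 + 9/2, 13.20 + 24.156/2) = Inv-Gamma(13.40, 25.2780).
Mode = β/(α+1) = 25.2780/14.40 = 1.7554.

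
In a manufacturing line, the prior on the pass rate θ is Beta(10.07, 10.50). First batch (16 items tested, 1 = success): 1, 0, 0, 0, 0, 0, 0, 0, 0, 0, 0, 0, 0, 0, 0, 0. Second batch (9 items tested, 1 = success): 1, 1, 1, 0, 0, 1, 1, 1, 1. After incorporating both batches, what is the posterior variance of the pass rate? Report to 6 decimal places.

0.005138

The Beta prior is conjugate to a Binomial/Bernoulli likelihood; the update adds successes to α and failures to β.
After batch 1: Beta(10.07+1, 10.50+15) = Beta(11.07, 25.50).
After batch 2: Beta(11.07+7, 25.50+2) = Beta(18.07, 27.50).
Var = αβ/((α+β)²(α+β+1)) = 18.07·27.50/(45.57²·46.57) = 0.005138.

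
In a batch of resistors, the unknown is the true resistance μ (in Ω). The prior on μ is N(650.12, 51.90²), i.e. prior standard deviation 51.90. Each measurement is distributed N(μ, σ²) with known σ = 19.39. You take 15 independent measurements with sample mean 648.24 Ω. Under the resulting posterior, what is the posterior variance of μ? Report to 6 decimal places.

For Normal data with known variance σ², a Normal(μ₀, σ₀²) prior on μ is conjugate. Posterior precision = 1/σ₀² + n/σ²; posterior mean is the precision-weighted average of μ₀ and x̄.
σ₀² = 51.90² = 2693.61, σ² = 19.39² = 375.9721; σ² + n·σ₀² = 375.9721 + 15·2693.61 = 40780.1221.
Posterior precision = 1/σ₀² + n/σ² = 1/2693.61 + 15/375.9721 = (σ² + n·σ₀²)/(σ₀²σ²) = 40780.1221/(2693.61·375.9721); posterior variance σₙ² = σ₀²σ²/(σ² + n·σ₀²) = 2693.61·375.9721/40780.1221 = 24.833722.

24.833722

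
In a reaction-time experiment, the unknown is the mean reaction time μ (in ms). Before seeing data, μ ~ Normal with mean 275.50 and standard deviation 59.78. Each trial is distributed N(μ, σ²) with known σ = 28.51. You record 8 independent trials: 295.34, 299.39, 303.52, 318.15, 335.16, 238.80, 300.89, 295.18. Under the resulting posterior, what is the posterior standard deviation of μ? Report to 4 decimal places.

9.9395

For Normal data with known variance σ², a Normal(μ₀, σ₀²) prior on μ is conjugate. Posterior precision = 1/σ₀² + n/σ²; posterior mean is the precision-weighted average of μ₀ and x̄.
σ₀² = 59.78² = 3573.6484, σ² = 28.51² = 812.8201; σ² + n·σ₀² = 812.8201 + 8·3573.6484 = 29402.0073.
Posterior precision = 1/σ₀² + n/σ² = 1/3573.6484 + 8/812.8201 = (σ² + n·σ₀²)/(σ₀²σ²) = 29402.0073/(3573.6484·812.8201); posterior variance σₙ² = σ₀²σ²/(σ² + n·σ₀²) = 3573.6484·812.8201/29402.0073 = 98.793705.
Posterior SD = √σₙ² = √(3573.6484·812.8201/29402.0073) = 9.9395.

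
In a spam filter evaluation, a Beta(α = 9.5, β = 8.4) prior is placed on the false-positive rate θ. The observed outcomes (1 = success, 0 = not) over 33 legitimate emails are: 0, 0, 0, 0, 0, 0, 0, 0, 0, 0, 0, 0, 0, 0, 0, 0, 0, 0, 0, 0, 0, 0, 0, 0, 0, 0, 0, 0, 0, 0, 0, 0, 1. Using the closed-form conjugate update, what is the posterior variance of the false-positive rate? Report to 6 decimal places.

The Beta prior is conjugate to a Binomial/Bernoulli likelihood; the update adds successes to α and failures to β.
Posterior: Beta(α+k, β+n−k) = Beta(9.5+1, 8.4+32) = Beta(10.5, 40.4).
Var = αβ/((α+β)²(α+β+1)) = 10.5·40.4/(50.9²·51.9) = 0.003155.

0.003155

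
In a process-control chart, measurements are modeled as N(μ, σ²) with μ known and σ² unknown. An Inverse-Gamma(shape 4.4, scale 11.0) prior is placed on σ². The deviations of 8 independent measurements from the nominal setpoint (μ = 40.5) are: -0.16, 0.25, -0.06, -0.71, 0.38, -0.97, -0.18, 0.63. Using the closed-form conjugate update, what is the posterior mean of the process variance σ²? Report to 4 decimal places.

1.6291

With known mean μ and an Inverse-Gamma(α, β) prior on σ², the Normal likelihood is conjugate: posterior is Inv-Gamma(α + n/2, β + Σ(xᵢ−μ)²/2).
Σ(xᵢ−μ)² = (-0.16)² + (0.25)² + (-0.06)² + (-0.71)² + (0.38)² + (-0.97)² + (-0.18)² + (0.63)² = 2.1104.
Posterior: Inv-Gamma(4.4 + 8/2, 11.0 + 2.1104/2) = Inv-Gamma(8.40, 12.05520).
E[σ²|data] = β/(α−1) = 12.05520/7.40 = 1.6291.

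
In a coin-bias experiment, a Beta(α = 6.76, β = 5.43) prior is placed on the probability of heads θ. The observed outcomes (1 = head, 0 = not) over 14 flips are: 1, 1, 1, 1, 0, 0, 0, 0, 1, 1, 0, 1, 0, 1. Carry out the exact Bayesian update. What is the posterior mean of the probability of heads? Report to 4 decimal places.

The Beta prior is conjugate to a Binomial/Bernoulli likelihood; the update adds successes to α and failures to β.
Posterior: Beta(α+k, β+n−k) = Beta(6.76+8, 5.43+6) = Beta(14.76, 11.43).
Posterior mean = α/(α+β) = 14.76/26.19 = 0.5636.

0.5636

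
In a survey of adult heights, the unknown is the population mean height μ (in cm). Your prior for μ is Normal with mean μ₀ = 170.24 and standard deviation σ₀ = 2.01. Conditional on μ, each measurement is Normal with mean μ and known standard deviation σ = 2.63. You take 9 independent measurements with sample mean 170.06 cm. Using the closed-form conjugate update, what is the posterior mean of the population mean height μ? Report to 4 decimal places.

For Normal data with known variance σ², a Normal(μ₀, σ₀²) prior on μ is conjugate. Posterior precision = 1/σ₀² + n/σ²; posterior mean is the precision-weighted average of μ₀ and x̄.
n·x̄ = 9·170.06 = 1530.54.
σ₀² = 2.01² = 4.0401, σ² = 2.63² = 6.9169; σ² + n·σ₀² = 6.9169 + 9·4.0401 = 43.2778.
Posterior mean = (μ₀/σ₀² + n·x̄/σ²)/(1/σ₀² + n/σ²) = (σ²·μ₀ + σ₀²·n·x̄)/(σ² + n·σ₀²) = (6.9169·170.24 + 4.0401·1530.54)/43.2778 = 7361.06771/43.2778 = 170.0888.

170.0888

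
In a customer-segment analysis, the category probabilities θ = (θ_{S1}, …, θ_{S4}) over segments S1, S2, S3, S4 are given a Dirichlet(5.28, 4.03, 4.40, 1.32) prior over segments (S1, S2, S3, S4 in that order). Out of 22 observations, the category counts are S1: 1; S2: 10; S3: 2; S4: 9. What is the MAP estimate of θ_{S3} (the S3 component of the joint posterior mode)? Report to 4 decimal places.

The Dirichlet prior is conjugate to the Multinomial likelihood: each posterior αⱼ = prior αⱼ + observed count nⱼ.
Posterior concentration: (6.28, 14.03, 6.40, 10.32), total = 37.03.
Joint mode component: (α_{S3}−1)/(Σα−K) = 5.40/33.03 = 0.1635.

0.1635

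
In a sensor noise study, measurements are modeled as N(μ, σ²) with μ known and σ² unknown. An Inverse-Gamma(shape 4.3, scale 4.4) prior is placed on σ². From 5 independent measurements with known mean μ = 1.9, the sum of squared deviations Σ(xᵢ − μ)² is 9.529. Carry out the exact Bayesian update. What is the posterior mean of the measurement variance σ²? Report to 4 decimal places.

1.5801

With known mean μ and an Inverse-Gamma(α, β) prior on σ², the Normal likelihood is conjugate: posterior is Inv-Gamma(α + n/2, β + Σ(xᵢ−μ)²/2).
Posterior: Inv-Gamma(4.3 + 5/2, 4.4 + 9.529/2) = Inv-Gamma(6.80, 9.1645).
E[σ²|data] = β/(α−1) = 9.1645/5.80 = 1.5801.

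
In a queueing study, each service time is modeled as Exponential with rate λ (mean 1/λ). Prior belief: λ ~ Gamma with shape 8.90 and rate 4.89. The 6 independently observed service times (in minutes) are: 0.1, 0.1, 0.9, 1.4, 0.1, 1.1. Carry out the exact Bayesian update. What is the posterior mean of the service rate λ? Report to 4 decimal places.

With a Gamma(shape α, rate β) prior on the exponential rate λ, the posterior after n observations with total T = Σxᵢ is Gamma(α+n, β+T).
Sum of observations T = 3.7 minutes; n = 6.
Posterior: Gamma(8.90+6, 4.89+3.7) = Gamma(14.90, 8.59).
Posterior mean of λ = α/β = 14.90/8.59 = 1.7346.

1.7346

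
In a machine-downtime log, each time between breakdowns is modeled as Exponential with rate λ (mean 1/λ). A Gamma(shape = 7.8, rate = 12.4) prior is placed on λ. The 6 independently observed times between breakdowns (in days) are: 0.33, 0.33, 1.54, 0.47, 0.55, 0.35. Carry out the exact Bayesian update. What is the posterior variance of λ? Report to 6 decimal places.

With a Gamma(shape α, rate β) prior on the exponential rate λ, the posterior after n observations with total T = Σxᵢ is Gamma(α+n, β+T).
Sum of observations T = 3.57 days; n = 6.
Posterior: Gamma(7.8+6, 12.4+3.57) = Gamma(13.8, 15.97).
Var = α/β² = 0.054109.

0.054109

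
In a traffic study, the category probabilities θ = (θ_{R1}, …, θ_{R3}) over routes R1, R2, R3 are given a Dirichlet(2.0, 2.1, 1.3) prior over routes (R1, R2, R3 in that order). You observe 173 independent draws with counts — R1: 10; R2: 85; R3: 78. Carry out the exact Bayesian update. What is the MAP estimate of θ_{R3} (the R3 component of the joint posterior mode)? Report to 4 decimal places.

The Dirichlet prior is conjugate to the Multinomial likelihood: each posterior αⱼ = prior αⱼ + observed count nⱼ.
Posterior concentration: (12.0, 87.1, 79.3), total = 178.4.
Joint mode component: (α_{R3}−1)/(Σα−K) = 78.3/175.4 = 0.4464.

0.4464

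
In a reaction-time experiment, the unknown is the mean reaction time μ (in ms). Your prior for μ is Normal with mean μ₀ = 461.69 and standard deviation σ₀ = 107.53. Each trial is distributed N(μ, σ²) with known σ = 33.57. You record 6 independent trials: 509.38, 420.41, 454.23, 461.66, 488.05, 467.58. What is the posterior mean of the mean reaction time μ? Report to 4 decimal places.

466.8020

For Normal data with known variance σ², a Normal(μ₀, σ₀²) prior on μ is conjugate. Posterior precision = 1/σ₀² + n/σ²; posterior mean is the precision-weighted average of μ₀ and x̄.
Σxᵢ = 509.38 + 420.41 + 454.23 + 461.66 + 488.05 + 467.58 = 2801.31, so n·x̄ = 2801.31.
σ₀² = 107.53² = 11562.7009, σ² = 33.57² = 1126.9449; σ² + n·σ₀² = 1126.9449 + 6·11562.7009 = 70503.1503.
Posterior mean = (μ₀/σ₀² + n·x̄/σ²)/(1/σ₀² + n/σ²) = (σ²·μ₀ + σ₀²·n·x̄)/(σ² + n·σ₀²) = (1126.9449·461.69 + 11562.7009·2801.31)/70503.1503 = 32911008.84906/70503.1503 = 466.8020.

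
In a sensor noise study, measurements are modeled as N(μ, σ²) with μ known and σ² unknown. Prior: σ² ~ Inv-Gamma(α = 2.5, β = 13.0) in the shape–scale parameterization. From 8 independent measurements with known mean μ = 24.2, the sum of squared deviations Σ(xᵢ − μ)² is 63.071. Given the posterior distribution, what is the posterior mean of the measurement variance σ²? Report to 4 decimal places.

With known mean μ and an Inverse-Gamma(α, β) prior on σ², the Normal likelihood is conjugate: posterior is Inv-Gamma(α + n/2, β + Σ(xᵢ−μ)²/2).
Posterior: Inv-Gamma(2.5 + 8/2, 13.0 + 63.071/2) = Inv-Gamma(6.50, 44.5355).
E[σ²|data] = β/(α−1) = 44.5355/5.50 = 8.0974.

8.0974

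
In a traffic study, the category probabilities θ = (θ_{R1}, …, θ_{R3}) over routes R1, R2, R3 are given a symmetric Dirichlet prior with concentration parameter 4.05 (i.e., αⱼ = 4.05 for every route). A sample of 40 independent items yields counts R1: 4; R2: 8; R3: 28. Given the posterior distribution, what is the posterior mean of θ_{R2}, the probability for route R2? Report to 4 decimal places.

The Dirichlet prior is conjugate to the Multinomial likelihood: each posterior αⱼ = prior αⱼ + observed count nⱼ.
Posterior concentration: (8.05, 12.05, 32.05), total = 52.15.
E[θ_{R2}|data] = α_{R2}/Σα = 12.05/52.15 = 0.2311.

0.2311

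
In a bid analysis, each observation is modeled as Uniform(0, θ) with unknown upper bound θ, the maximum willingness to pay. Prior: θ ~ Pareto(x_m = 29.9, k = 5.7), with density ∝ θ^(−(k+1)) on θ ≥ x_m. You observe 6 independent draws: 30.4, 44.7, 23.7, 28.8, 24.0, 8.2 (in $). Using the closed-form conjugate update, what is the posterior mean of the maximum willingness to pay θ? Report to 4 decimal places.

48.8776

A Pareto(scale x_m, shape k) prior on the upper bound θ of Uniform(0, θ) is conjugate: posterior is Pareto(max(x_m, max xᵢ), k + n).
Sample maximum = 44.7; prior scale x_m = 29.9 → posterior scale = max = 44.7.
Posterior shape = 5.7 + 6 = 11.7.
E[θ|data] = k·x_m/(k−1) = 11.7·44.7/10.7 = 48.8776.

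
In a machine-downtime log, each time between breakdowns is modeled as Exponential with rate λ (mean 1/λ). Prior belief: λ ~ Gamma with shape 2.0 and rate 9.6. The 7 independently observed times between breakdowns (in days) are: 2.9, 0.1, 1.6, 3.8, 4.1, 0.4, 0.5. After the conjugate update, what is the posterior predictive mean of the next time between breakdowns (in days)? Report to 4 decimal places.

2.8750

With a Gamma(shape α, rate β) prior on the exponential rate λ, the posterior after n observations with total T = Σxᵢ is Gamma(α+n, β+T).
Sum of observations T = 13.4 days; n = 7.
Posterior: Gamma(2.0+7, 9.6+13.4) = Gamma(9.0, 23.0).
The predictive distribution for the next observation is Lomax; its mean is β/(α−1) = 23.0/8.0 = 2.8750.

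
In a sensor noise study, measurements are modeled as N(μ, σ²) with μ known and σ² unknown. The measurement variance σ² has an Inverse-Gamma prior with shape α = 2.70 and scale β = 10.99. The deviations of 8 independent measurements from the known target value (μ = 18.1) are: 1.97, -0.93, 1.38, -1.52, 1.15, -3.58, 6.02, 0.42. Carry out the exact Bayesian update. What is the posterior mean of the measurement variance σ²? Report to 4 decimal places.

With known mean μ and an Inverse-Gamma(α, β) prior on σ², the Normal likelihood is conjugate: posterior is Inv-Gamma(α + n/2, β + Σ(xᵢ−μ)²/2).
Σ(xᵢ−μ)² = (1.97)² + (-0.93)² + (1.38)² + (-1.52)² + (1.15)² + (-3.58)² + (6.02)² + (0.42)² = 59.5163.
Posterior: Inv-Gamma(2.70 + 8/2, 10.99 + 59.5163/2) = Inv-Gamma(6.70, 40.74815).
E[σ²|data] = β/(α−1) = 40.74815/5.70 = 7.1488.

7.1488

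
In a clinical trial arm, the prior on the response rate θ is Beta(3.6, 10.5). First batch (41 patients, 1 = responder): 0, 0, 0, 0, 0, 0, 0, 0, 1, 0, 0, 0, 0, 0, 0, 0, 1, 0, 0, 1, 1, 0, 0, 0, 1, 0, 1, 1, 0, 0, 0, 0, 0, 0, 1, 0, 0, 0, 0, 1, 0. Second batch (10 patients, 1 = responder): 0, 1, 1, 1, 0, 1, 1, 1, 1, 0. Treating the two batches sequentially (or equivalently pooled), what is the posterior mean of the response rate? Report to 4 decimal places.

The Beta prior is conjugate to a Binomial/Bernoulli likelihood; the update adds successes to α and failures to β.
After batch 1: Beta(3.6+9, 10.5+32) = Beta(12.6, 42.5).
After batch 2: Beta(12.6+7, 42.5+3) = Beta(19.6, 45.5).
Posterior mean = α/(α+β) = 19.6/65.1 = 0.3011.

0.3011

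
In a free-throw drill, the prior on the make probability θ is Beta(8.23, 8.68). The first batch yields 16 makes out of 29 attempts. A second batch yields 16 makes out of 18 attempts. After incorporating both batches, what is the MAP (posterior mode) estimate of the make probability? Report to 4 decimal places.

0.6337

The Beta prior is conjugate to a Binomial/Bernoulli likelihood; the update adds successes to α and failures to β.
After batch 1: Beta(8.23+16, 8.68+13) = Beta(24.23, 21.68).
After batch 2: Beta(24.23+16, 21.68+2) = Beta(40.23, 23.68).
Mode of Beta(a,b) for a,b>1 is (a−1)/(a+b−2) = 39.23/61.91 = 0.6337.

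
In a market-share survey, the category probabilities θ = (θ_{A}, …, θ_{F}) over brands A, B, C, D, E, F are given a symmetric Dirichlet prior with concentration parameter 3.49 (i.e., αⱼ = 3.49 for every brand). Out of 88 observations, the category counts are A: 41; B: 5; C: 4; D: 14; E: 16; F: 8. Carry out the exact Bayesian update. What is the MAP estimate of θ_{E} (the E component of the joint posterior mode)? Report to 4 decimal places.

0.1796

The Dirichlet prior is conjugate to the Multinomial likelihood: each posterior αⱼ = prior αⱼ + observed count nⱼ.
Posterior concentration: (44.49, 8.49, 7.49, 17.49, 19.49, 11.49), total = 108.94.
Joint mode component: (α_{E}−1)/(Σα−K) = 18.49/102.94 = 0.1796.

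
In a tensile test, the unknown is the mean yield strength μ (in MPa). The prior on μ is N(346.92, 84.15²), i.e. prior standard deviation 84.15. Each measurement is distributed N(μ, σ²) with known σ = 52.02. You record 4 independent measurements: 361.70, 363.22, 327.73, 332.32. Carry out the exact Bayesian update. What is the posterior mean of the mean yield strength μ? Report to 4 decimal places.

For Normal data with known variance σ², a Normal(μ₀, σ₀²) prior on μ is conjugate. Posterior precision = 1/σ₀² + n/σ²; posterior mean is the precision-weighted average of μ₀ and x̄.
Σxᵢ = 361.70 + 363.22 + 327.73 + 332.32 = 1384.97, so n·x̄ = 1384.97.
σ₀² = 84.15² = 7081.2225, σ² = 52.02² = 2706.0804; σ² + n·σ₀² = 2706.0804 + 4·7081.2225 = 31030.9704.
Posterior mean = (μ₀/σ₀² + n·x̄/σ²)/(1/σ₀² + n/σ²) = (σ²·μ₀ + σ₀²·n·x̄)/(σ² + n·σ₀²) = (2706.0804·346.92 + 7081.2225·1384.97)/31030.9704 = 10746074.138193/31030.9704 = 346.3016.

346.3016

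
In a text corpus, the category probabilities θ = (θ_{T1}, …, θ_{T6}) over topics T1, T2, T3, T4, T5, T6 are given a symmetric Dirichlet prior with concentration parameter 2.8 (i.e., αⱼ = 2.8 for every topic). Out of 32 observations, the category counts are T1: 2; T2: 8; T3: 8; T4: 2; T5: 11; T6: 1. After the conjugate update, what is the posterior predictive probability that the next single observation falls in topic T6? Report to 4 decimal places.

The Dirichlet prior is conjugate to the Multinomial likelihood: each posterior αⱼ = prior αⱼ + observed count nⱼ.
Posterior concentration: (4.8, 10.8, 10.8, 4.8, 13.8, 3.8), total = 48.8.
P(next = T6 | data) = α_{T6}/Σα = 0.0779.

0.0779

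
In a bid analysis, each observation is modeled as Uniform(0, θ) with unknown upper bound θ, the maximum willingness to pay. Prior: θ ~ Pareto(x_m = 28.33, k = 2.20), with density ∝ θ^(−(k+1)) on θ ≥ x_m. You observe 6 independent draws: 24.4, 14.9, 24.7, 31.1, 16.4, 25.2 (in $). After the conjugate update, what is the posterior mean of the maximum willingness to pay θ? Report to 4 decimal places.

A Pareto(scale x_m, shape k) prior on the upper bound θ of Uniform(0, θ) is conjugate: posterior is Pareto(max(x_m, max xᵢ), k + n).
Sample maximum = 31.1; prior scale x_m = 28.33 → posterior scale = max = 31.10.
Posterior shape = 2.20 + 6 = 8.20.
E[θ|data] = k·x_m/(k−1) = 8.20·31.10/7.20 = 35.4194.

35.4194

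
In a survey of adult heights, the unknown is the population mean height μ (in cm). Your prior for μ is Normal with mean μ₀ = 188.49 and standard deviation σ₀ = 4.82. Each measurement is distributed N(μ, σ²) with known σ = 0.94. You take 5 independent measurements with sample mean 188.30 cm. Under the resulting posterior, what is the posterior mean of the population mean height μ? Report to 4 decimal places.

188.3014

For Normal data with known variance σ², a Normal(μ₀, σ₀²) prior on μ is conjugate. Posterior precision = 1/σ₀² + n/σ²; posterior mean is the precision-weighted average of μ₀ and x̄.
n·x̄ = 5·188.30 = 941.5.
σ₀² = 4.82² = 23.2324, σ² = 0.94² = 0.8836; σ² + n·σ₀² = 0.8836 + 5·23.2324 = 117.0456.
Posterior mean = (μ₀/σ₀² + n·x̄/σ²)/(1/σ₀² + n/σ²) = (σ²·μ₀ + σ₀²·n·x̄)/(σ² + n·σ₀²) = (0.8836·188.49 + 23.2324·941.5)/117.0456 = 22039.854364/117.0456 = 188.3014.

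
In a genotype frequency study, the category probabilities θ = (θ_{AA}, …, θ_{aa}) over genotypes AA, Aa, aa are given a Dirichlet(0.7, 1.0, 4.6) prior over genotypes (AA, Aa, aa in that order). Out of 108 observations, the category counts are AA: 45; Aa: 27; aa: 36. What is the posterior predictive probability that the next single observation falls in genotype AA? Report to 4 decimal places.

The Dirichlet prior is conjugate to the Multinomial likelihood: each posterior αⱼ = prior αⱼ + observed count nⱼ.
Posterior concentration: (45.7, 28.0, 40.6), total = 114.3.
P(next = AA | data) = α_{AA}/Σα = 0.3998.

0.3998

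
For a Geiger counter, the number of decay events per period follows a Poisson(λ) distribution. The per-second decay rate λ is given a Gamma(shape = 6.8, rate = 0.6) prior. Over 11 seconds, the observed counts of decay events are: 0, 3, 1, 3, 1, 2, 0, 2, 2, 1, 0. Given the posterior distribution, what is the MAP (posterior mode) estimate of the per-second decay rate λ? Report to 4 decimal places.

1.7931

With a Gamma(shape α, rate β) prior, the Poisson likelihood is conjugate: the posterior is Gamma(α + ΣXᵢ, β + n).
Sum of counts S = 15 over n = 11 seconds.
Posterior: Gamma(α+S, β+n) = Gamma(6.8+15, 0.6+11) = Gamma(21.8, 11.6).
Mode of Gamma(α,β) for α≥1 is (α−1)/β = 20.8/11.6 = 1.7931.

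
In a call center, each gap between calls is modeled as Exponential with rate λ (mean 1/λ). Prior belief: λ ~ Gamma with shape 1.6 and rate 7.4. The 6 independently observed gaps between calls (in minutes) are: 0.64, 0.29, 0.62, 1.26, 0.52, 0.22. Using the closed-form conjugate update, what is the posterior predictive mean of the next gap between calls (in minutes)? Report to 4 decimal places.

1.6591

With a Gamma(shape α, rate β) prior on the exponential rate λ, the posterior after n observations with total T = Σxᵢ is Gamma(α+n, β+T).
Sum of observations T = 3.55 minutes; n = 6.
Posterior: Gamma(1.6+6, 7.4+3.55) = Gamma(7.6, 10.95).
The predictive distribution for the next observation is Lomax; its mean is β/(α−1) = 10.95/6.6 = 1.6591.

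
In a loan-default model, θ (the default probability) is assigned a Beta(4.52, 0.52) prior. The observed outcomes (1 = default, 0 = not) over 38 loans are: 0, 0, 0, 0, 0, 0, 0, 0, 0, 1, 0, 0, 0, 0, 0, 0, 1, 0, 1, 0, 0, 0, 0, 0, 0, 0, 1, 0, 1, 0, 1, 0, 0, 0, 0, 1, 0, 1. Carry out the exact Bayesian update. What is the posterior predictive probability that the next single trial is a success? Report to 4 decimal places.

0.2909

The Beta prior is conjugate to a Binomial/Bernoulli likelihood; the update adds successes to α and failures to β.
Posterior: Beta(α+k, β+n−k) = Beta(4.52+8, 0.52+30) = Beta(12.52, 30.52).
For a single future Bernoulli trial, P(success | data) = α/(α+β) = 0.2909.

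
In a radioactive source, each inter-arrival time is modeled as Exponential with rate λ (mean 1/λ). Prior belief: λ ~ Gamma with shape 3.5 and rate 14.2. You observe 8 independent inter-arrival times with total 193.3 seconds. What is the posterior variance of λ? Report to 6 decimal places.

With a Gamma(shape α, rate β) prior on the exponential rate λ, the posterior after n observations with total T = Σxᵢ is Gamma(α+n, β+T).
Posterior: Gamma(3.5+8, 14.2+193.3) = Gamma(11.5, 207.5).
Var = α/β² = 0.000267.

0.000267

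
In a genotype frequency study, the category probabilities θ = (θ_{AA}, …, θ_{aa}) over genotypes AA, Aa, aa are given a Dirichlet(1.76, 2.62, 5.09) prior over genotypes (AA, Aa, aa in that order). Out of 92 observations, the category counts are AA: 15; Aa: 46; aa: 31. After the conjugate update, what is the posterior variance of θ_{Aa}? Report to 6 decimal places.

The Dirichlet prior is conjugate to the Multinomial likelihood: each posterior αⱼ = prior αⱼ + observed count nⱼ.
Posterior concentration: (16.76, 48.62, 36.09), total = 101.47.
Var[θ_j] = α_j(Σα−α_j)/((Σα)²(Σα+1)) = 48.62·52.85/(101.47²·102.47) = 0.002435.

0.002435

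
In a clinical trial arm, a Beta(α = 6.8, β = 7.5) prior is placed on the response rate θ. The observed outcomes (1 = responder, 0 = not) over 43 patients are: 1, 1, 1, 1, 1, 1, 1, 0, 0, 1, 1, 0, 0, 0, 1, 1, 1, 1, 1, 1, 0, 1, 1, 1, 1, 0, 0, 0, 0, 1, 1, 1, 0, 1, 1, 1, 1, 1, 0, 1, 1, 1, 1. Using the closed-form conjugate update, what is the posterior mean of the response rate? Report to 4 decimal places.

The Beta prior is conjugate to a Binomial/Bernoulli likelihood; the update adds successes to α and failures to β.
Posterior: Beta(α+k, β+n−k) = Beta(6.8+31, 7.5+12) = Beta(37.8, 19.5).
Posterior mean = α/(α+β) = 37.8/57.3 = 0.6597.

0.6597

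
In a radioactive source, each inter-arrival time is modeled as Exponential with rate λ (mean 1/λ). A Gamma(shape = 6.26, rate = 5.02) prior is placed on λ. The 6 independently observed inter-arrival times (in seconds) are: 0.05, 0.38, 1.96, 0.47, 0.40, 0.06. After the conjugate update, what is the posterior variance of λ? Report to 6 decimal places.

0.176262

With a Gamma(shape α, rate β) prior on the exponential rate λ, the posterior after n observations with total T = Σxᵢ is Gamma(α+n, β+T).
Sum of observations T = 3.32 seconds; n = 6.
Posterior: Gamma(6.26+6, 5.02+3.32) = Gamma(12.26, 8.34).
Var = α/β² = 0.176262.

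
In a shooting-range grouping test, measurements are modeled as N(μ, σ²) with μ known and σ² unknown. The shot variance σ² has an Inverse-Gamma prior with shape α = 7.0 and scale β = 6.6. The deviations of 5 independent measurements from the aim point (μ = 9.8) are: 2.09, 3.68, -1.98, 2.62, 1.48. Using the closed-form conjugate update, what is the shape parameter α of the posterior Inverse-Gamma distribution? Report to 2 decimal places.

9.50

With known mean μ and an Inverse-Gamma(α, β) prior on σ², the Normal likelihood is conjugate: posterior is Inv-Gamma(α + n/2, β + Σ(xᵢ−μ)²/2).
Σ(xᵢ−μ)² = (2.09)² + (3.68)² + (-1.98)² + (2.62)² + (1.48)² = 30.8857.
Posterior: Inv-Gamma(7.0 + 5/2, 6.6 + 30.8857/2) = Inv-Gamma(9.50, 22.04285).
Posterior α = 9.50.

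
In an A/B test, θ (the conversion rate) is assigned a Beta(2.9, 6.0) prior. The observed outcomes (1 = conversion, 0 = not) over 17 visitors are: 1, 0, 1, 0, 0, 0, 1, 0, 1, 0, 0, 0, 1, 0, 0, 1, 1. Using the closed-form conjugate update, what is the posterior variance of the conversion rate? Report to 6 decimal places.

0.008778

The Beta prior is conjugate to a Binomial/Bernoulli likelihood; the update adds successes to α and failures to β.
Posterior: Beta(α+k, β+n−k) = Beta(2.9+7, 6.0+10) = Beta(9.9, 16.0).
Var = αβ/((α+β)²(α+β+1)) = 9.9·16.0/(25.9²·26.9) = 0.008778.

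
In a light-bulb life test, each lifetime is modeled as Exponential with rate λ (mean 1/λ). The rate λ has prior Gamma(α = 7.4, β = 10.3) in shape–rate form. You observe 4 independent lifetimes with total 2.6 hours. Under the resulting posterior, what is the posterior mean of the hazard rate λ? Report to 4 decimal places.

With a Gamma(shape α, rate β) prior on the exponential rate λ, the posterior after n observations with total T = Σxᵢ is Gamma(α+n, β+T).
Posterior: Gamma(7.4+4, 10.3+2.6) = Gamma(11.4, 12.9).
Posterior mean of λ = α/β = 11.4/12.9 = 0.8837.

0.8837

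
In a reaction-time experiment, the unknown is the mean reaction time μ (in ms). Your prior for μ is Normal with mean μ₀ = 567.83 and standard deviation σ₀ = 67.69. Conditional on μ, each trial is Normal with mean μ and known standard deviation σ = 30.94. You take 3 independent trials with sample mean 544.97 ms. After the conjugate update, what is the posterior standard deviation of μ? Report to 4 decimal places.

17.2719

For Normal data with known variance σ², a Normal(μ₀, σ₀²) prior on μ is conjugate. Posterior precision = 1/σ₀² + n/σ²; posterior mean is the precision-weighted average of μ₀ and x̄.
σ₀² = 67.69² = 4581.9361, σ² = 30.94² = 957.2836; σ² + n·σ₀² = 957.2836 + 3·4581.9361 = 14703.0919.
Posterior precision = 1/σ₀² + n/σ² = 1/4581.9361 + 3/957.2836 = (σ² + n·σ₀²)/(σ₀²σ²) = 14703.0919/(4581.9361·957.2836); posterior variance σₙ² = σ₀²σ²/(σ² + n·σ₀²) = 4581.9361·957.2836/14703.0919 = 298.319042.
Posterior SD = √σₙ² = √(4581.9361·957.2836/14703.0919) = 17.2719.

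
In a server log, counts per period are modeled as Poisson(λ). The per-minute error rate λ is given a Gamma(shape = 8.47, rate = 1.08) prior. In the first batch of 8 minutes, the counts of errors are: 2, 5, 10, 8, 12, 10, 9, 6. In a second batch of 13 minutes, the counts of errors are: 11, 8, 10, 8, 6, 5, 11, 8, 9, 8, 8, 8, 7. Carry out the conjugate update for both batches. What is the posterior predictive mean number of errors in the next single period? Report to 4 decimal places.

8.0376

With a Gamma(shape α, rate β) prior, the Poisson likelihood is conjugate: the posterior is Gamma(α + ΣXᵢ, β + n).
Batch 1: sum of counts S = 62 over n = 8 minutes.
After batch 1: Gamma(α+S, β+n) = Gamma(8.47+62, 1.08+8) = Gamma(70.47, 9.08).
Batch 2: sum of counts S = 107 over n = 13 minutes.
After batch 2: Gamma(α+S, β+n) = Gamma(70.47+107, 9.08+13) = Gamma(177.47, 22.08).
The predictive distribution for one future period is NegBinom with mean α/β = 8.0376.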